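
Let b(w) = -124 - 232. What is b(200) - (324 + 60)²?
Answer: -147812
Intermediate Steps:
b(w) = -356
b(200) - (324 + 60)² = -356 - (324 + 60)² = -356 - 1*384² = -356 - 1*147456 = -356 - 147456 = -147812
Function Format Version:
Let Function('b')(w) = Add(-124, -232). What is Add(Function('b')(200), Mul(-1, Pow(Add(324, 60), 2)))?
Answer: -147812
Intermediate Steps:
Function('b')(w) = -356
Add(Function('b')(200), Mul(-1, Pow(Add(324, 60), 2))) = Add(-356, Mul(-1, Pow(Add(324, 60), 2))) = Add(-356, Mul(-1, Pow(384, 2))) = Add(-356, Mul(-1, 147456)) = Add(-356, -147456) = -147812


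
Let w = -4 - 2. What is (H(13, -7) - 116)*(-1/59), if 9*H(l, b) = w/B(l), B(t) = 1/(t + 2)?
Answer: 126/59 ≈ 2.1356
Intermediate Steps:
w = -6
B(t) = 1/(2 + t)
H(l, b) = -4/3 - 2*l/3 (H(l, b) = (-(12 + 6*l))/9 = (-6*(2 + l))/9 = (-12 - 6*l)/9 = -4/3 - 2*l/3)
(H(13, -7) - 116)*(-1/59) = ((-4/3 - ⅔*13) - 116)*(-1/59) = ((-4/3 - 26/3) - 116)*(-1*1/59) = (-10 - 116)*(-1/59) = -126*(-1/59) = 126/59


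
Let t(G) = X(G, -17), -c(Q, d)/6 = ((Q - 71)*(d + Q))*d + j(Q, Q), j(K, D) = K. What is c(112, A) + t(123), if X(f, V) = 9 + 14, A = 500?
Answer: -75276649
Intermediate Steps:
X(f, V) = 23
c(Q, d) = -6*Q - 6*d*(-71 + Q)*(Q + d) (c(Q, d) = -6*(((Q - 71)*(d + Q))*d + Q) = -6*(((-71 + Q)*(Q + d))*d + Q) = -6*(d*(-71 + Q)*(Q + d) + Q) = -6*(Q + d*(-71 + Q)*(Q + d)) = -6*Q - 6*d*(-71 + Q)*(Q + d))
t(G) = 23
c(112, A) + t(123) = (-6*112 + 426*500**2 - 6*112*500**2 - 6*500*112**2 + 426*112*500) + 23 = (-672 + 426*250000 - 6*112*250000 - 6*500*12544 + 23856000) + 23 = (-672 + 106500000 - 168000000 - 37632000 + 23856000) + 23 = -75276672 + 23 = -75276649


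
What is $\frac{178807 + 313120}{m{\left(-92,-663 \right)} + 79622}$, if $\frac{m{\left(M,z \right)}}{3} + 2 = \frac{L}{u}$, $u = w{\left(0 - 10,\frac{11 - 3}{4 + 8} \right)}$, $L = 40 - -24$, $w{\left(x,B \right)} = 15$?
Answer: $\frac{2459635}{398144} \approx 6.1777$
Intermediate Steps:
$L = 64$ ($L = 40 + 24 = 64$)
$u = 15$
$m{\left(M,z \right)} = \frac{34}{5}$ ($m{\left(M,z \right)} = -6 + 3 \cdot \frac{64}{15} = -6 + \frac{64}{5} = \frac{34}{5}$)
$\frac{178807 + 313120}{m{\left(-92,-663 \right)} + 79622} = \frac{178807 + 313120}{\frac{34}{5} + 79622} = \frac{491927}{\frac{398144}{5}} = 491927 \cdot \frac{5}{398144} = \frac{2459635}{398144}$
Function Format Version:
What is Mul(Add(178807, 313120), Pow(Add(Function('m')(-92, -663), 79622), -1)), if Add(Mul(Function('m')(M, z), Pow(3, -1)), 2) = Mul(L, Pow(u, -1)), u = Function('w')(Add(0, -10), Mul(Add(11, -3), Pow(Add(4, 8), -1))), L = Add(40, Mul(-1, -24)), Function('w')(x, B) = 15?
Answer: Rational(2459635, 398144) ≈ 6.1777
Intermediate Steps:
L = 64 (L = Add(40, 24) = 64)
u = 15
Function('m')(M, z) = Rational(34, 5) (Function('m')(M, z) = Add(-6, Mul(3, Mul(64, Pow(15, -1)))) = Add(-6, Mul(3, Mul(64, Rational(1, 15)))) = Add(-6, Mul(3, Rational(64, 15))) = Add(-6, Rational(64, 5)) = Rational(34, 5))
Mul(Add(178807, 313120), Pow(Add(Function('m')(-92, -663), 79622), -1)) = Mul(Add(178807, 313120), Pow(Add(Rational(34, 5), 79622), -1)) = Mul(491927, Pow(Rational(398144, 5), -1)) = Mul(491927, Rational(5, 398144)) = Rational(2459635, 398144)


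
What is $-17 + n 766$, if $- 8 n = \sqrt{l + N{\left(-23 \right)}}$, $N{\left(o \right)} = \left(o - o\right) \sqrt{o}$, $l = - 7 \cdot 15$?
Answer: $-17 - \frac{383 i \sqrt{105}}{4} \approx -17.0 - 981.15 i$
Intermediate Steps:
$l = -105$ ($l = \left(-1\right) 105 = -105$)
$N{\left(o \right)} = 0$ ($N{\left(o \right)} = 0 \sqrt{o} = 0$)
$n = - \frac{i \sqrt{105}}{8}$ ($n = - \frac{\sqrt{-105 + 0}}{8} = - \frac{\sqrt{-105}}{8} = - \frac{i \sqrt{105}}{8} \approx - 1.2809 i$)
$-17 + n 766 = -17 + - \frac{i \sqrt{105}}{8} \cdot 766 = -17 - \frac{383 i \sqrt{105}}{4}$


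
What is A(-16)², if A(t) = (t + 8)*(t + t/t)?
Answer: 14400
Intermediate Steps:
A(t) = (1 + t)*(8 + t) (A(t) = (8 + t)*(t + 1) = (8 + t)*(1 + t) = (1 + t)*(8 + t))
A(-16)² = (8 + (-16)² + 9*(-16))² = (8 + 256 - 144)² = 120² = 14400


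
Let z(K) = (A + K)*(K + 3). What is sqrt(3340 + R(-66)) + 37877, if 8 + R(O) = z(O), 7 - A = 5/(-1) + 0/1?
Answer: 37877 + sqrt(6734) ≈ 37959.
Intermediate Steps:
A = 12 (A = 7 - (5/(-1) + 0/1) = 7 - (5*(-1) + 0*1) = 7 - (-5 + 0) = 7 - 1*(-5) = 7 + 5 = 12)
z(K) = (3 + K)*(12 + K) (z(K) = (12 + K)*(K + 3) = (12 + K)*(3 + K) = (3 + K)*(12 + K))
R(O) = 28 + O**2 + 15*O (R(O) = -8 + (36 + O**2 + 15*O) = 28 + O**2 + 15*O)
sqrt(3340 + R(-66)) + 37877 = sqrt(3340 + (28 + (-66)**2 + 15*(-66))) + 37877 = sqrt(3340 + (28 + 4356 - 990)) + 37877 = sqrt(3340 + 3394) + 37877 = sqrt(6734) + 37877 = 37877 + sqrt(6734)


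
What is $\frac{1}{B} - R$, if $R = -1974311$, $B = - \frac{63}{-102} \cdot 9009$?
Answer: $\frac{373517923813}{189189} \approx 1.9743 \cdot 10^{6}$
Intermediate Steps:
$B = \frac{189189}{34}$ ($B = \left(-63\right) \left(- \frac{1}{102}\right) 9009 = \frac{21}{34} \cdot 9009 = \frac{189189}{34} \approx 5564.4$)
$\frac{1}{B} - R = \frac{1}{\frac{189189}{34}} - -1974311 = \frac{34}{189189} + 1974311 = \frac{373517923813}{189189}$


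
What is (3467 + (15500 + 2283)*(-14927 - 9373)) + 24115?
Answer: -432099318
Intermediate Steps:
(3467 + (15500 + 2283)*(-14927 - 9373)) + 24115 = (3467 + 17783*(-24300)) + 24115 = (3467 - 432126900) + 24115 = -432123433 + 24115 = -432099318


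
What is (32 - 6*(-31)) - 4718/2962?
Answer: 320499/1481 ≈ 216.41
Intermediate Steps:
(32 - 6*(-31)) - 4718/2962 = (32 + 186) - 4718/2962 = 218 - 1*2359/1481 = 218 - 2359/1481 = 320499/1481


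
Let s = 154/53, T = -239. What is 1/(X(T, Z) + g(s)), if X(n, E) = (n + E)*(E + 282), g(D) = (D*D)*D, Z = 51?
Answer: -148877/9316643444 ≈ -1.5980e-5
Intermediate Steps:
s = 154/53 (s = 154*(1/53) = 154/53 ≈ 2.9057)
g(D) = D³ (g(D) = D²*D = D³)
X(n, E) = (282 + E)*(E + n) (X(n, E) = (E + n)*(282 + E) = (282 + E)*(E + n))
1/(X(T, Z) + g(s)) = 1/((51² + 282*51 + 282*(-239) + 51*(-239)) + (154/53)³) = 1/((2601 + 14382 - 67398 - 12189) + 3652264/148877) = 1/(-62604 + 3652264/148877) = 1/(-9316643444/148877) = -148877/9316643444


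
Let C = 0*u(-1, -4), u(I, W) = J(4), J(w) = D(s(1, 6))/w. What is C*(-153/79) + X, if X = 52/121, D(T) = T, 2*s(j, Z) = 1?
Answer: 52/121 ≈ 0.42975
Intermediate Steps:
s(j, Z) = 1/2 (s(j, Z) = (1/2)*1 = 1/2)
X = 52/121 (X = 52*(1/121) = 52/121 ≈ 0.42975)
J(w) = 1/(2*w)
u(I, W) = 1/8 (u(I, W) = (1/2)/4 = (1/2)*(1/4) = 1/8)
C = 0 (C = 0*(1/8) = 0)
C*(-153/79) + X = 0*(-153/79) + 52/121 = 0 + 52/121 = 52/121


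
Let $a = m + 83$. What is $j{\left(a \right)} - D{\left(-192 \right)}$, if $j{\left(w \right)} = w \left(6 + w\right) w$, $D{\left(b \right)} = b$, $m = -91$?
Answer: $64$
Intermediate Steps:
$a = -8$ ($a = -91 + 83 = -8$)
$j{\left(w \right)} = w^{2} \left(6 + w\right)$
$j{\left(a \right)} - D{\left(-192 \right)} = \left(-8\right)^{2} \left(6 - 8\right) - -192 = 64 \left(-2\right) + 192 = -128 + 192 = 64$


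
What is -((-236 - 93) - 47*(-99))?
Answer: -4324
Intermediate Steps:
-((-236 - 93) - 47*(-99)) = -(-329 + 4653) = -1*4324 = -4324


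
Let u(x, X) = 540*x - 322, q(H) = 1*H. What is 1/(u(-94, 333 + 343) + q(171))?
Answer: -1/50911 ≈ -1.9642e-5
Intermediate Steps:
q(H) = H
u(x, X) = -322 + 540*x
1/(u(-94, 333 + 343) + q(171)) = 1/((-322 + 540*(-94)) + 171) = 1/((-322 - 50760) + 171) = 1/(-51082 + 171) = 1/(-50911) = -1/50911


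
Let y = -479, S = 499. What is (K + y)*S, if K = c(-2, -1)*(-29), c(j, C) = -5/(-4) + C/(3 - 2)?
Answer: -970555/4 ≈ -2.4264e+5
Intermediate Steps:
c(j, C) = 5/4 + C (c(j, C) = -5*(-1/4) + C/1 = 5/4 + C*1 = 5/4 + C)
K = -29/4 (K = (5/4 - 1)*(-29) = (1/4)*(-29) = -29/4 ≈ -7.2500)
(K + y)*S = (-29/4 - 479)*499 = -1945/4*499 = -970555/4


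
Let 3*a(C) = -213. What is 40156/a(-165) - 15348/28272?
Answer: -94698345/167276 ≈ -566.12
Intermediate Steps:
a(C) = -71 (a(C) = (1/3)*(-213) = -71)
40156/a(-165) - 15348/28272 = 40156/(-71) - 15348/28272 = 40156*(-1/71) - 15348*1/28272 = -40156/71 - 1279/2356 = -94698345/167276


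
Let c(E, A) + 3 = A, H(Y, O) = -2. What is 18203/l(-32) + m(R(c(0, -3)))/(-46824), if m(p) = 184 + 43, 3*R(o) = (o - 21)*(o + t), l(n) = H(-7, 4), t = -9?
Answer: -426168863/46824 ≈ -9101.5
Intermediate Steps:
l(n) = -2
c(E, A) = -3 + A
R(o) = (-21 + o)*(-9 + o)/3 (R(o) = ((o - 21)*(o - 9))/3 = ((-21 + o)*(-9 + o))/3 = (-21 + o)*(-9 + o)/3)
m(p) = 227
18203/l(-32) + m(R(c(0, -3)))/(-46824) = 18203/(-2) + 227/(-46824) = 18203*(-½) + 227*(-1/46824) = -18203/2 - 227/46824 = -426168863/46824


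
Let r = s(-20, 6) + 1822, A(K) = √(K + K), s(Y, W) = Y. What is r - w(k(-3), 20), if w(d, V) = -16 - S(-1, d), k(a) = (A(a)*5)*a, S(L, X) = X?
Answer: 1818 - 15*I*√6 ≈ 1818.0 - 36.742*I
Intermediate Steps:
A(K) = √2*√K (A(K) = √(2*K) = √2*√K)
k(a) = 5*√2*a^(3/2) (k(a) = ((√2*√a)*5)*a = (5*√2*√a)*a = 5*√2*a^(3/2))
w(d, V) = -16 - d
r = 1802 (r = -20 + 1822 = 1802)
r - w(k(-3), 20) = 1802 - (-16 - 5*√2*(-3)^(3/2)) = 1802 - (-16 - 5*√2*(-3*I*√3)) = 1802 - (-16 - (-15)*I*√6) = 1802 - (-16 + 15*I*√6) = 1802 + (16 - 15*I*√6) = 1818 - 15*I*√6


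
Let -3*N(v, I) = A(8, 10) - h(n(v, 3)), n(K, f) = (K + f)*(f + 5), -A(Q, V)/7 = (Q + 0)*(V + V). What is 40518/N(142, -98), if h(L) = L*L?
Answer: 60777/673360 ≈ 0.090259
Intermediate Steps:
A(Q, V) = -14*Q*V (A(Q, V) = -7*(Q + 0)*(V + V) = -7*Q*2*V = -14*Q*V)
n(K, f) = (5 + f)*(K + f) (n(K, f) = (K + f)*(5 + f) = (5 + f)*(K + f))
h(L) = L²
N(v, I) = 1120/3 + (24 + 8*v)²/3 (N(v, I) = -(-14*8*10 - (3² + 5*v + 5*3 + v*3)²)/3 = -(-1120 - (9 + 5*v + 15 + 3*v)²)/3 = -(-1120 - (24 + 8*v)²)/3 = 1120/3 + (24 + 8*v)²/3)
40518/N(142, -98) = 40518/(1120/3 + 64*(3 + 142)²/3) = 40518/(1120/3 + (64/3)*145²) = 40518/(1120/3 + (64/3)*21025) = 40518/(1120/3 + 1345600/3) = 40518/(1346720/3) = 40518*(3/1346720) = 60777/673360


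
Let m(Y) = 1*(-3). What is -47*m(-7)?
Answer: 141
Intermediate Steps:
m(Y) = -3
-47*m(-7) = -47*(-3) = 141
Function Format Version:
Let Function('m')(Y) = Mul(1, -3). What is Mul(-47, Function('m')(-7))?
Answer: 141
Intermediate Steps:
Function('m')(Y) = -3
Mul(-47, Function('m')(-7)) = Mul(-47, -3) = 141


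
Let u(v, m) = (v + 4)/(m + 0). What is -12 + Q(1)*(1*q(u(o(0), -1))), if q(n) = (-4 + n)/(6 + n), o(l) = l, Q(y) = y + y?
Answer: -20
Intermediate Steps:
Q(y) = 2*y
u(v, m) = (4 + v)/m
q(n) = (-4 + n)/(6 + n)
-12 + Q(1)*(1*q(u(o(0), -1))) = -12 + (2*1)*(1*((-4 + (4 + 0)/(-1))/(6 + (4 + 0)/(-1)))) = -12 + 2*(1*((-4 - 1*4)/(6 - 1*4))) = -12 + 2*(1*((-4 - 4)/(6 - 4))) = -12 + 2*(1*(-8/2)) = -12 + 2*(1*((1/2)*(-8))) = -12 + 2*(1*(-4)) = -12 + 2*(-4) = -12 - 8 = -20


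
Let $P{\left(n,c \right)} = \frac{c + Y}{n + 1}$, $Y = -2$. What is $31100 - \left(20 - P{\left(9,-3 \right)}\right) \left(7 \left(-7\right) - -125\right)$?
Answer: $29542$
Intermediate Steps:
$P{\left(n,c \right)} = \frac{-2 + c}{1 + n}$ ($P{\left(n,c \right)} = \frac{c - 2}{n + 1} = \frac{-2 + c}{1 + n}$)
$31100 - \left(20 - P{\left(9,-3 \right)}\right) \left(7 \left(-7\right) - -125\right) = 31100 - \left(20 - \frac{-2 - 3}{1 + 9}\right) \left(7 \left(-7\right) - -125\right) = 31100 - \left(20 - \frac{1}{10} \left(-5\right)\right) \left(-49 + 125\right) = 31100 - \left(20 - \frac{1}{10} \left(-5\right)\right) 76 = 31100 - \left(20 - - \frac{1}{2}\right) 76 = 31100 - \left(20 + \frac{1}{2}\right) 76 = 31100 - \frac{41}{2} \cdot 76 = 31100 - 1558 = 29542$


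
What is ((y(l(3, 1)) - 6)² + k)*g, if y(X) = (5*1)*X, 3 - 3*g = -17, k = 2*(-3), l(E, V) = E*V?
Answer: 500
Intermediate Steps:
k = -6
g = 20/3 (g = 1 - ⅓*(-17) = 1 + 17/3 = 20/3 ≈ 6.6667)
y(X) = 5*X
((y(l(3, 1)) - 6)² + k)*g = ((5*(3*1) - 6)² - 6)*(20/3) = ((5*3 - 6)² - 6)*(20/3) = ((15 - 6)² - 6)*(20/3) = (9² - 6)*(20/3) = (81 - 6)*(20/3) = 75*(20/3) = 500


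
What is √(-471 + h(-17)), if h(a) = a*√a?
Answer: √(-471 - 17*I*√17) ≈ 1.6104 - 21.762*I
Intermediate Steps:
h(a) = a^(3/2)
√(-471 + h(-17)) = √(-471 + (-17)^(3/2)) = √(-471 - 17*I*√17)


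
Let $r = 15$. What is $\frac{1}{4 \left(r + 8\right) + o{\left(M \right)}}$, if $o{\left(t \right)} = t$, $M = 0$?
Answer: $\frac{1}{92} \approx 0.01087$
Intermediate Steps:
$\frac{1}{4 \left(r + 8\right) + o{\left(M \right)}} = \frac{1}{4 \left(15 + 8\right) + 0} = \frac{1}{4 \cdot 23 + 0} = \frac{1}{92 + 0} = \frac{1}{92}$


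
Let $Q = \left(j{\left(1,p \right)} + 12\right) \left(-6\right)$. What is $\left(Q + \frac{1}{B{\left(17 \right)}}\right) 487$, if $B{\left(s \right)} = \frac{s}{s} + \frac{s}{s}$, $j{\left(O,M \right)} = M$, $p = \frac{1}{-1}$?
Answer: $- \frac{63797}{2} \approx -31899.0$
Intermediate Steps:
$p = -1$
$B{\left(s \right)} = 2$ ($B{\left(s \right)} = 1 + 1 = 2$)
$Q = -66$ ($Q = \left(-1 + 12\right) \left(-6\right) = 11 \left(-6\right) = -66$)
$\left(Q + \frac{1}{B{\left(17 \right)}}\right) 487 = \left(-66 + \frac{1}{2}\right) 487 = \left(- \frac{131}{2}\right) 487 = - \frac{63797}{2}$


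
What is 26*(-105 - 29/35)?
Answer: -96304/35 ≈ -2751.5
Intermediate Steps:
26*(-105 - 29/35) = 26*(-3704/35) = -96304/35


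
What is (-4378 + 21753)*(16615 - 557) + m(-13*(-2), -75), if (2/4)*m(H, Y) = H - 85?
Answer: 279007632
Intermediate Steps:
m(H, Y) = -170 + 2*H (m(H, Y) = 2*(H - 85) = 2*(-85 + H) = -170 + 2*H)
(-4378 + 21753)*(16615 - 557) + m(-13*(-2), -75) = (-4378 + 21753)*(16615 - 557) + (-170 + 2*(-13*(-2))) = 17375*16058 + (-170 + 2*26) = 279007750 + (-170 + 52) = 279007750 - 118 = 279007632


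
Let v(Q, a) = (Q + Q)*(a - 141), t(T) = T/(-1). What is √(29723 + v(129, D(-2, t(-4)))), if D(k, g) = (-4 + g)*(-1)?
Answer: 11*I*√55 ≈ 81.578*I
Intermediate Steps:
t(T) = -T (t(T) = T*(-1) = -T)
D(k, g) = 4 - g
v(Q, a) = 2*Q*(-141 + a) (v(Q, a) = (2*Q)*(-141 + a) = 2*Q*(-141 + a))
√(29723 + v(129, D(-2, t(-4)))) = √(29723 + 2*129*(-141 + (4 - (-1)*(-4)))) = √(29723 + 2*129*(-141 + (4 - 1*4))) = √(29723 + 2*129*(-141 + (4 - 4))) = √(29723 + 2*129*(-141 + 0)) = √(29723 + 2*129*(-141)) = √(29723 - 36378) = √(-6655) = 11*I*√55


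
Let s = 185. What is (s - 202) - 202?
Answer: -219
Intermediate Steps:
(s - 202) - 202 = (185 - 202) - 202 = -17 - 202 = -219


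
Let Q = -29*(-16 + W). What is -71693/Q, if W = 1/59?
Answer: -4229887/27347 ≈ -154.67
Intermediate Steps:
W = 1/59 ≈ 0.016949
Q = 27347/59 (Q = -29*(-16 + 1/59) = -29*(-943/59) = 27347/59 ≈ 463.51)
-71693/Q = -71693/27347/59 = -71693*59/27347 = -4229887/27347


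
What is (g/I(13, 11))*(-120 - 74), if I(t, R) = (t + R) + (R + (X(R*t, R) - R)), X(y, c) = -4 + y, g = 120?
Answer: -23280/163 ≈ -142.82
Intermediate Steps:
I(t, R) = -4 + R + t + R*t (I(t, R) = (t + R) + (R + ((-4 + R*t) - R)) = (R + t) + (R + (-4 - R + R*t)) = (R + t) + (-4 + R*t) = -4 + R + t + R*t)
(g/I(13, 11))*(-120 - 74) = (120/(-4 + 11 + 13 + 11*13))*(-120 - 74) = (120/(-4 + 11 + 13 + 143))*(-194) = (120/163)*(-194) = -23280/163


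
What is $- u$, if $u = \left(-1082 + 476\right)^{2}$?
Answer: $-367236$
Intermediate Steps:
$u = 367236$ ($u = \left(-606\right)^{2} = 367236$)
$- u = \left(-1\right) 367236 = -367236$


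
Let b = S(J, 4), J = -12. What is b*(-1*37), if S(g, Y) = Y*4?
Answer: -592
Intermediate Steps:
S(g, Y) = 4*Y
b = 16 (b = 4*4 = 16)
b*(-1*37) = 16*(-1*37) = 16*(-37) = -592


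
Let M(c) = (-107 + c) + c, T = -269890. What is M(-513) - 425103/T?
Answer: -305360267/269890 ≈ -1131.4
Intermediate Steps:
M(c) = -107 + 2*c
M(-513) - 425103/T = (-107 + 2*(-513)) - 425103/(-269890) = (-107 - 1026) - 425103*(-1/269890) = -1133 + 425103/269890 = -305360267/269890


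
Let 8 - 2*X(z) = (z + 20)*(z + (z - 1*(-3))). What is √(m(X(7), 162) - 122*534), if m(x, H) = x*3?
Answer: I*√263298/2 ≈ 256.56*I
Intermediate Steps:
X(z) = 4 - (3 + 2*z)*(20 + z)/2 (X(z) = 4 - (z + 20)*(z + (z - 1*(-3)))/2 = 4 - (20 + z)*(z + (z + 3))/2 = 4 - (20 + z)*(z + (3 + z))/2 = 4 - (20 + z)*(3 + 2*z)/2 = 4 - (3 + 2*z)*(20 + z)/2)
m(x, H) = 3*x
√(m(X(7), 162) - 122*534) = √(3*(-26 - 1*7² - 43/2*7) - 122*534) = √(3*(-26 - 1*49 - 301/2) - 65148) = √(3*(-26 - 49 - 301/2) - 65148) = √(3*(-451/2) - 65148) = √(-1353/2 - 65148) = √(-131649/2) = I*√263298/2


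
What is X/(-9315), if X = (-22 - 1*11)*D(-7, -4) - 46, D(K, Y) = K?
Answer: -37/1863 ≈ -0.019860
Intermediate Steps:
X = 185 (X = (-22 - 1*11)*(-7) - 46 = (-22 - 11)*(-7) - 46 = -33*(-7) - 46 = 231 - 46 = 185)
X/(-9315) = 185/(-9315) = 185*(-1/9315) = -37/1863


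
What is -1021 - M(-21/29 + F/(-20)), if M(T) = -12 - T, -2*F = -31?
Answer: -1172179/1160 ≈ -1010.5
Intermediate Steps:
F = 31/2 (F = -½*(-31) = 31/2 ≈ 15.500)
-1021 - M(-21/29 + F/(-20)) = -1021 - (-12 - (-21/29 + (31/2)/(-20))) = -1021 - (-12 - (-21*1/29 + (31/2)*(-1/20))) = -1021 - (-12 - (-21/29 - 31/40)) = -1021 - (-12 - 1*(-1739/1160)) = -1021 - (-12 + 1739/1160) = -1021 - 1*(-12181/1160) = -1021 + 12181/1160 = -1172179/1160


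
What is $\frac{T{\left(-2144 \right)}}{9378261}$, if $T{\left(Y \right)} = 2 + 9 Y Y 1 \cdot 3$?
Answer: $\frac{124111874}{9378261} \approx 13.234$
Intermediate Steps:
$T{\left(Y \right)} = 2 + 27 Y^{2}$ ($T{\left(Y \right)} = 2 + 9 Y Y 3 = 2 + 9 Y 3 Y = 2 + 27 Y^{2}$)
$\frac{T{\left(-2144 \right)}}{9378261} = \frac{2 + 27 \left(-2144\right)^{2}}{9378261} = \left(2 + 27 \cdot 4596736\right) \frac{1}{9378261} = \left(2 + 124111872\right) \frac{1}{9378261} = 124111874 \cdot \frac{1}{9378261} = \frac{124111874}{9378261}$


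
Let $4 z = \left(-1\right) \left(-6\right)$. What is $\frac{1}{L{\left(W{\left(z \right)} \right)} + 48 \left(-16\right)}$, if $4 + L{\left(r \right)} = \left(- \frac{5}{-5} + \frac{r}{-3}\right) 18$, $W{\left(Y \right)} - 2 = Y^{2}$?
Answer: $- \frac{2}{1559} \approx -0.0012829$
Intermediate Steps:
$z = \frac{3}{2}$ ($z = \frac{\left(-1\right) \left(-6\right)}{4} = \frac{1}{4} \cdot 6 = \frac{3}{2} \approx 1.5$)
$W{\left(Y \right)} = 2 + Y^{2}$
$L{\left(r \right)} = 14 - 6 r$ ($L{\left(r \right)} = -4 + \left(- \frac{5}{-5} + \frac{r}{-3}\right) 18 = -4 + \left(\left(-5\right) \left(- \frac{1}{5}\right) + r \left(- \frac{1}{3}\right)\right) 18 = -4 + \left(1 - \frac{r}{3}\right) 18 = -4 - \left(-18 + 6 r\right) = 14 - 6 r$)
$\frac{1}{L{\left(W{\left(z \right)} \right)} + 48 \left(-16\right)} = \frac{1}{\left(14 - 6 \left(2 + \left(\frac{3}{2}\right)^{2}\right)\right) + 48 \left(-16\right)} = \frac{1}{\left(14 - 6 \left(2 + \frac{9}{4}\right)\right) - 768} = \frac{1}{\left(14 - \frac{51}{2}\right) - 768} = \frac{1}{- \frac{23}{2} - 768} = \frac{1}{- \frac{1559}{2}} = - \frac{2}{1559}$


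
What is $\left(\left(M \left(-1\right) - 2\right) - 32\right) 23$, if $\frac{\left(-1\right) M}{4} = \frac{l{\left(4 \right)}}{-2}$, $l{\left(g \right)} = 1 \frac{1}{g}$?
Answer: $- \frac{1587}{2} \approx -793.5$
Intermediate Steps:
$l{\left(g \right)} = \frac{1}{g}$
$M = \frac{1}{2}$ ($M = - 4 \frac{1}{4 \left(-2\right)} = - 4 \cdot \frac{1}{4} \left(- \frac{1}{2}\right) = \left(-4\right) \left(- \frac{1}{8}\right) = \frac{1}{2} \approx 0.5$)
$\left(\left(M \left(-1\right) - 2\right) - 32\right) 23 = \left(\left(\frac{1}{2} \left(-1\right) - 2\right) - 32\right) 23 = \left(\left(- \frac{1}{2} - 2\right) - 32\right) 23 = \left(- \frac{5}{2} - 32\right) 23 = \left(- \frac{69}{2}\right) 23 = - \frac{1587}{2}$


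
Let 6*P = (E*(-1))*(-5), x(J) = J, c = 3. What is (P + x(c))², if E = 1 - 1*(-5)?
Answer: 64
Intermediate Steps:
E = 6 (E = 1 + 5 = 6)
P = 5 (P = ((6*(-1))*(-5))/6 = (-6*(-5))/6 = (⅙)*30 = 5)
(P + x(c))² = (5 + 3)² = 8² = 64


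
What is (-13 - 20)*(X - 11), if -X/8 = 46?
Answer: 12507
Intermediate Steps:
X = -368 (X = -8*46 = -368)
(-13 - 20)*(X - 11) = (-13 - 20)*(-368 - 11) = -33*(-379) = 12507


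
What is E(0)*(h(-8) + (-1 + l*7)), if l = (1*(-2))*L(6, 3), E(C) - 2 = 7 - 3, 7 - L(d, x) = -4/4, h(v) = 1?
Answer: -672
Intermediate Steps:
L(d, x) = 8 (L(d, x) = 7 - (-4)/4 = 7 - 1*(-1) = 7 + 1 = 8)
E(C) = 6 (E(C) = 2 + (7 - 3) = 2 + 4 = 6)
l = -16 (l = (1*(-2))*8 = -2*8 = -16)
E(0)*(h(-8) + (-1 + l*7)) = 6*(1 + (-1 - 16*7)) = 6*(1 + (-1 - 112)) = 6*(1 - 113) = 6*(-112) = -672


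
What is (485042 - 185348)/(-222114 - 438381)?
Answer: -99898/220165 ≈ -0.45374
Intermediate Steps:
(485042 - 185348)/(-222114 - 438381) = 299694/(-660495) = 299694*(-1/660495) = -99898/220165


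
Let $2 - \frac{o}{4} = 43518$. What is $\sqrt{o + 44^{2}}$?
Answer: $4 i \sqrt{10758} \approx 414.88 i$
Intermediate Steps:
$o = -174064$ ($o = 8 - 174072 = -174064$)
$\sqrt{o + 44^{2}} = \sqrt{-174064 + 44^{2}} = \sqrt{-174064 + 1936} = \sqrt{-172128} = 4 i \sqrt{10758}$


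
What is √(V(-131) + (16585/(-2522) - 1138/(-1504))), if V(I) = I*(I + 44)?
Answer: √640198431768311/237068 ≈ 106.73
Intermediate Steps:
V(I) = I*(44 + I)
√(V(-131) + (16585/(-2522) - 1138/(-1504))) = √(-131*(44 - 131) + (16585/(-2522) - 1138/(-1504))) = √(-131*(-87) + (16585*(-1/2522) - 1138*(-1/1504))) = √(11397 + (-16585/2522 + 569/752)) = √(11397 - 5518451/948272) = √(10801937533/948272) = √640198431768311/237068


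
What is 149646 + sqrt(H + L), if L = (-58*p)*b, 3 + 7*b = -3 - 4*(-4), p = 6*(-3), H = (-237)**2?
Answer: 149646 + 9*sqrt(34881)/7 ≈ 1.4989e+5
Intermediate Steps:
H = 56169
p = -18
b = 10/7 (b = -3/7 + (-3 - 4*(-4))/7 = -3/7 + (-3 + 16)/7 = -3/7 + (1/7)*13 = -3/7 + 13/7 = 10/7 ≈ 1.4286)
L = 10440/7 (L = -58*(-18)*(10/7) = 1044*(10/7) = 10440/7 ≈ 1491.4)
149646 + sqrt(H + L) = 149646 + sqrt(56169 + 10440/7) = 149646 + sqrt(403623/7) = 149646 + 9*sqrt(34881)/7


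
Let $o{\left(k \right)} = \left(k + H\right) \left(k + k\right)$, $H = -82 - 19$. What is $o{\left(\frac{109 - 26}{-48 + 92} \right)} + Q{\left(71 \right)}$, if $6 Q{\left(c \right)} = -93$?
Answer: $- \frac{376967}{968} \approx -389.43$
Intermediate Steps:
$Q{\left(c \right)} = - \frac{31}{2}$ ($Q{\left(c \right)} = \frac{1}{6} \left(-93\right) = - \frac{31}{2}$)
$H = -101$ ($H = -82 - 19 = -101$)
$o{\left(k \right)} = 2 k \left(-101 + k\right)$ ($o{\left(k \right)} = \left(k - 101\right) \left(k + k\right) = \left(-101 + k\right) 2 k = 2 k \left(-101 + k\right)$)
$o{\left(\frac{109 - 26}{-48 + 92} \right)} + Q{\left(71 \right)} = 2 \frac{109 - 26}{-48 + 92} \left(-101 + \frac{109 - 26}{-48 + 92}\right) - \frac{31}{2} = 2 \cdot \frac{83}{44} \left(-101 + \frac{83}{44}\right) - \frac{31}{2} = 2 \cdot \frac{83}{44} \left(- \frac{4361}{44}\right) - \frac{31}{2} = - \frac{361963}{968} - \frac{31}{2} = - \frac{376967}{968}$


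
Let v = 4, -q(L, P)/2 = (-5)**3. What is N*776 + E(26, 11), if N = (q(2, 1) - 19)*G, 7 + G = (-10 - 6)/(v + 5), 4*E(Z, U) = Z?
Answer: -9440777/6 ≈ -1.5735e+6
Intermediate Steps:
q(L, P) = 250 (q(L, P) = -2*(-5)**3 = -2*(-125) = 250)
E(Z, U) = Z/4
G = -79/9 (G = -7 + (-10 - 6)/(4 + 5) = -7 - 16/9 = -79/9 ≈ -8.7778)
N = -6083/3 (N = (250 - 19)*(-79/9) = 231*(-79/9) = -6083/3 ≈ -2027.7)
N*776 + E(26, 11) = -6083/3*776 + (1/4)*26 = -4720408/3 + 13/2 = -9440777/6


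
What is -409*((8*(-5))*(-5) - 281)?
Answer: 33129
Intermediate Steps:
-409*((8*(-5))*(-5) - 281) = -409*(-40*(-5) - 281) = -409*(200 - 281) = -409*(-81) = 33129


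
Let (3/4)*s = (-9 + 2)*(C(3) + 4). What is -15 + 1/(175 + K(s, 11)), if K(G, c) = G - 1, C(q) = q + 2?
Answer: -1349/90 ≈ -14.989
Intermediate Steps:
C(q) = 2 + q
s = -84 (s = 4*((-9 + 2)*((2 + 3) + 4))/3 = 4*(-7*(5 + 4))/3 = 4*(-7*9)/3 = (4/3)*(-63) = -84)
K(G, c) = -1 + G
-15 + 1/(175 + K(s, 11)) = -15 + 1/(175 + (-1 - 84)) = -15 + 1/(175 - 85) = -15 + 1/90 = -1349/90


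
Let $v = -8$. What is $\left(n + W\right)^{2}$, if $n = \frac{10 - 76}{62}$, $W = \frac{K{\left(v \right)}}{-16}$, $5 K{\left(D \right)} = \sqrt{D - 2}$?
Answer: $\frac{695999}{615040} + \frac{33 i \sqrt{10}}{1240} \approx 1.1316 + 0.084157 i$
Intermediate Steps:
$K{\left(D \right)} = \frac{\sqrt{-2 + D}}{5}$ ($K{\left(D \right)} = \frac{\sqrt{D - 2}}{5} = \frac{\sqrt{-2 + D}}{5}$)
$W = - \frac{i \sqrt{10}}{80}$ ($W = \frac{\frac{1}{5} \sqrt{-2 - 8}}{-16} = \frac{\sqrt{-10}}{5} \left(- \frac{1}{16}\right) = \frac{i \sqrt{10}}{5} \left(- \frac{1}{16}\right) = - \frac{i \sqrt{10}}{80} \approx - 0.039528 i$)
$n = - \frac{33}{31}$ ($n = \left(10 - 76\right) \frac{1}{62} = \left(-66\right) \frac{1}{62} = - \frac{33}{31} \approx -1.0645$)
$\left(n + W\right)^{2} = \left(- \frac{33}{31} - \frac{i \sqrt{10}}{80}\right)^{2}$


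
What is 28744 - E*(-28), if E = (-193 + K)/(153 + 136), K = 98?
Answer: 8304356/289 ≈ 28735.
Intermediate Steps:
E = -95/289 (E = (-193 + 98)/(153 + 136) = -95/289 ≈ -0.32872)
28744 - E*(-28) = 28744 - (-95)*(-28)/289 = 28744 - 1*2660/289 = 28744 - 2660/289 = 8304356/289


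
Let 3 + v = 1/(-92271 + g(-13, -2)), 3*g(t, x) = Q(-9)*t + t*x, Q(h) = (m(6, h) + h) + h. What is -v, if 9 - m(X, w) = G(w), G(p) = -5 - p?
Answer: 276619/92206 ≈ 3.0000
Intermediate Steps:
m(X, w) = 14 + w (m(X, w) = 9 - (-5 - w) = 9 + (5 + w) = 14 + w)
Q(h) = 14 + 3*h (Q(h) = ((14 + h) + h) + h = (14 + 2*h) + h = 14 + 3*h)
g(t, x) = -13*t/3 + t*x/3 (g(t, x) = ((14 + 3*(-9))*t + t*x)/3 = ((14 - 27)*t + t*x)/3 = (-13*t + t*x)/3 = -13*t/3 + t*x/3)
v = -276619/92206 (v = -3 + 1/(-92271 + (⅓)*(-13)*(-13 - 2)) = -3 + 1/(-92271 + (⅓)*(-13)*(-15)) = -3 + 1/(-92271 + 65) = -3 + 1/(-92206) = -3 - 1/92206 = -276619/92206 ≈ -3.0000)
-v = -1*(-276619/92206) = 276619/92206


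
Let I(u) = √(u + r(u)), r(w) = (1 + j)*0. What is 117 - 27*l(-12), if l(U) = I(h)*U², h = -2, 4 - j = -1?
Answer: 117 - 3888*I*√2 ≈ 117.0 - 5498.5*I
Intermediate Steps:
j = 5 (j = 4 - 1*(-1) = 4 + 1 = 5)
r(w) = 0 (r(w) = (1 + 5)*0 = 6*0 = 0)
I(u) = √u (I(u) = √(u + 0) = √u)
l(U) = I*√2*U² (l(U) = √(-2)*U² = (I*√2)*U² = I*√2*U²)
117 - 27*l(-12) = 117 - 27*I*√2*(-12)² = 117 - 27*I*√2*144 = 117 - 3888*I*√2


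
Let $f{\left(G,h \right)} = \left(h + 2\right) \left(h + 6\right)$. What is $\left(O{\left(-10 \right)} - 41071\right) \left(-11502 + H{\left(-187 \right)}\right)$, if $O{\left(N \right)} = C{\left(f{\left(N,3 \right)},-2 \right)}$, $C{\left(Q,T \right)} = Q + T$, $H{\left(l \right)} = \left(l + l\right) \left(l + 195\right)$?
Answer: $594659832$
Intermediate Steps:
$H{\left(l \right)} = 2 l \left(195 + l\right)$
$f{\left(G,h \right)} = \left(2 + h\right) \left(6 + h\right)$
$O{\left(N \right)} = 43$ ($O{\left(N \right)} = \left(12 + 3^{2} + 8 \cdot 3\right) - 2 = \left(12 + 9 + 24\right) - 2 = 45 - 2 = 43$)
$\left(O{\left(-10 \right)} - 41071\right) \left(-11502 + H{\left(-187 \right)}\right) = \left(43 - 41071\right) \left(-11502 + 2 \left(-187\right) \left(195 - 187\right)\right) = - 41028 \left(-11502 + 2 \left(-187\right) 8\right) = - 41028 \left(-11502 - 2992\right) = \left(-41028\right) \left(-14494\right) = 594659832$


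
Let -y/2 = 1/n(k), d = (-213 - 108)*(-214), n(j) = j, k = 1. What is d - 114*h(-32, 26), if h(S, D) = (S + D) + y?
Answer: 69606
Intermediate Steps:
d = 68694 (d = -321*(-214) = 68694)
y = -2 (y = -2/1 = -2*1 = -2)
h(S, D) = -2 + D + S (h(S, D) = (S + D) - 2 = (D + S) - 2 = -2 + D + S)
d - 114*h(-32, 26) = 68694 - 114*(-2 + 26 - 32) = 68694 - 114*(-8) = 68694 - 1*(-912) = 68694 + 912 = 69606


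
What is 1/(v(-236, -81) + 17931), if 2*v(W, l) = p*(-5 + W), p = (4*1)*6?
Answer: 1/15039 ≈ 6.6494e-5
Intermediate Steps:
p = 24 (p = 4*6 = 24)
v(W, l) = -60 + 12*W (v(W, l) = (24*(-5 + W))/2 = (-120 + 24*W)/2 = -60 + 12*W)
1/(v(-236, -81) + 17931) = 1/((-60 + 12*(-236)) + 17931) = 1/((-60 - 2832) + 17931) = 1/(-2892 + 17931) = 1/15039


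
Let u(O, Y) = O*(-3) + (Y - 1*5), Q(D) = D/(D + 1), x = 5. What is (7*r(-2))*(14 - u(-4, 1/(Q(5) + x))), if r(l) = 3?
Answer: 717/5 ≈ 143.40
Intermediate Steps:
Q(D) = D/(1 + D)
u(O, Y) = -5 + Y - 3*O (u(O, Y) = -3*O + (Y - 5) = -3*O + (-5 + Y) = -5 + Y - 3*O)
(7*r(-2))*(14 - u(-4, 1/(Q(5) + x))) = (7*3)*(14 - (-5 + 1/(5/(1 + 5) + 5) - 3*(-4))) = 21*(14 - (-5 + 1/(5/6 + 5) + 12)) = 21*(14 - (-5 + 1/(5*(⅙) + 5) + 12)) = 21*(14 - (-5 + 1/(⅚ + 5) + 12)) = 21*(14 - (-5 + 1/(35/6) + 12)) = 21*(14 - (-5 + 6/35 + 12)) = 21*(14 - 1*251/35) = 21*(14 - 251/35) = 21*(239/35) = 717/5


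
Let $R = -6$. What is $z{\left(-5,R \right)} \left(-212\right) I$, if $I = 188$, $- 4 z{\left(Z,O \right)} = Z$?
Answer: $-49820$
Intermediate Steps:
$z{\left(Z,O \right)} = - \frac{Z}{4}$
$z{\left(-5,R \right)} \left(-212\right) I = \left(- \frac{1}{4}\right) \left(-5\right) \left(-212\right) 188 = \frac{5}{4} \left(-212\right) 188 = \left(-265\right) 188 = -49820$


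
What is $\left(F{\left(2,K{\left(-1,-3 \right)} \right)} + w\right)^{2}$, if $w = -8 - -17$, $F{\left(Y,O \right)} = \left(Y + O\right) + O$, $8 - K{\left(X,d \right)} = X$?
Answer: $841$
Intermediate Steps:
$K{\left(X,d \right)} = 8 - X$
$F{\left(Y,O \right)} = Y + 2 O$ ($F{\left(Y,O \right)} = \left(O + Y\right) + O = Y + 2 O$)
$w = 9$ ($w = -8 + 17 = 9$)
$\left(F{\left(2,K{\left(-1,-3 \right)} \right)} + w\right)^{2} = \left(\left(2 + 2 \left(8 - -1\right)\right) + 9\right)^{2} = \left(\left(2 + 2 \left(8 + 1\right)\right) + 9\right)^{2} = \left(\left(2 + 2 \cdot 9\right) + 9\right)^{2} = \left(\left(2 + 18\right) + 9\right)^{2} = \left(20 + 9\right)^{2} = 29^{2} = 841$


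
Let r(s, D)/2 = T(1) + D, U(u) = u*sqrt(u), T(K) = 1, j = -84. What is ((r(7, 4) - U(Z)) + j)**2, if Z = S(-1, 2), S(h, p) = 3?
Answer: 5503 + 444*sqrt(3) ≈ 6272.0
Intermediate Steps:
Z = 3
U(u) = u**(3/2)
r(s, D) = 2 + 2*D (r(s, D) = 2*(1 + D) = 2 + 2*D)
((r(7, 4) - U(Z)) + j)**2 = (((2 + 2*4) - 3**(3/2)) - 84)**2 = (((2 + 8) - 3*sqrt(3)) - 84)**2 = ((10 - 3*sqrt(3)) - 84)**2 = (-74 - 3*sqrt(3))**2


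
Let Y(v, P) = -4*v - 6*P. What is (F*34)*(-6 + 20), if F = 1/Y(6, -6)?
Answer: 119/3 ≈ 39.667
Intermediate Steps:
Y(v, P) = -6*P - 4*v
F = 1/12 (F = 1/(-6*(-6) - 4*6) = 1/(36 - 24) = 1/12 ≈ 0.083333)
(F*34)*(-6 + 20) = ((1/12)*34)*(-6 + 20) = (17/6)*14 = 119/3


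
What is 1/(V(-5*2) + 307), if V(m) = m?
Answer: 1/297 ≈ 0.0033670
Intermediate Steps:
1/(V(-5*2) + 307) = 1/(-5*2 + 307) = 1/(-10 + 307) = 1/297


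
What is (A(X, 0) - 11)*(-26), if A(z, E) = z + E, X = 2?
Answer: 234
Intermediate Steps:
A(z, E) = E + z
(A(X, 0) - 11)*(-26) = ((0 + 2) - 11)*(-26) = (2 - 11)*(-26) = -9*(-26) = 234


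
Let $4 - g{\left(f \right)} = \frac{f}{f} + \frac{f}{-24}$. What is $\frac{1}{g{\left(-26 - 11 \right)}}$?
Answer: $\frac{24}{35} \approx 0.68571$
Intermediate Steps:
$g{\left(f \right)} = 3 + \frac{f}{24}$ ($g{\left(f \right)} = 4 - \left(\frac{f}{f} + \frac{f}{-24}\right) = 4 - \left(1 + f \left(- \frac{1}{24}\right)\right) = 4 - \left(1 - \frac{f}{24}\right) = 4 + \left(-1 + \frac{f}{24}\right) = 3 + \frac{f}{24}$)
$\frac{1}{g{\left(-26 - 11 \right)}} = \frac{1}{3 + \frac{-26 - 11}{24}} = \frac{1}{3 + \frac{1}{24} \left(-37\right)} = \frac{1}{3 - \frac{37}{24}} = \frac{1}{\frac{35}{24}} = \frac{24}{35}$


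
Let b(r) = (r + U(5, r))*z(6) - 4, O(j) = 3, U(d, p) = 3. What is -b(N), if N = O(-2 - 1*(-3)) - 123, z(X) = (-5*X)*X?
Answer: -21056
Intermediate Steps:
z(X) = -5*X²
N = -120 (N = 3 - 123 = -120)
b(r) = -544 - 180*r (b(r) = (r + 3)*(-5*6²) - 4 = (3 + r)*(-5*36) - 4 = (3 + r)*(-180) - 4 = (-540 - 180*r) - 4 = -544 - 180*r)
-b(N) = -(-544 - 180*(-120)) = -(-544 + 21600) = -1*21056 = -21056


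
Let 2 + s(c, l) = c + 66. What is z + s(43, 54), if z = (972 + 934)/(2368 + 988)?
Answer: 180499/1678 ≈ 107.57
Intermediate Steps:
z = 953/1678 (z = 1906/3356 = 1906*(1/3356) = 953/1678 ≈ 0.56794)
s(c, l) = 64 + c (s(c, l) = -2 + (c + 66) = -2 + (66 + c) = 64 + c)
z + s(43, 54) = 953/1678 + (64 + 43) = 953/1678 + 107 = 180499/1678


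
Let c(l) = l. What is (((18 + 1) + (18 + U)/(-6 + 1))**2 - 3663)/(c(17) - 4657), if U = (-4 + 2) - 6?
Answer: 1687/2320 ≈ 0.72715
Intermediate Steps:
U = -8 (U = -2 - 6 = -8)
(((18 + 1) + (18 + U)/(-6 + 1))**2 - 3663)/(c(17) - 4657) = (((18 + 1) + (18 - 8)/(-6 + 1))**2 - 3663)/(17 - 4657) = ((19 + 10/(-5))**2 - 3663)/(-4640) = ((19 + 10*(-1/5))**2 - 3663)*(-1/4640) = ((19 - 2)**2 - 3663)*(-1/4640) = (17**2 - 3663)*(-1/4640) = (289 - 3663)*(-1/4640) = -3374*(-1/4640) = 1687/2320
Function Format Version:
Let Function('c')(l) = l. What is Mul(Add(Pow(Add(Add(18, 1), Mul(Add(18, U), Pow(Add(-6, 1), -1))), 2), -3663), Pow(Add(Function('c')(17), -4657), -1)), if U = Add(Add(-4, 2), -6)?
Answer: Rational(1687, 2320) ≈ 0.72715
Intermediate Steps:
U = -8 (U = Add(-2, -6) = -8)
Mul(Add(Pow(Add(Add(18, 1), Mul(Add(18, U), Pow(Add(-6, 1), -1))), 2), -3663), Pow(Add(Function('c')(17), -4657), -1)) = Mul(Add(Pow(Add(Add(18, 1), Mul(Add(18, -8), Pow(Add(-6, 1), -1))), 2), -3663), Pow(Add(17, -4657), -1)) = Mul(Add(Pow(Add(19, Mul(10, Pow(-5, -1))), 2), -3663), Pow(-4640, -1)) = Mul(Add(Pow(Add(19, Mul(10, Rational(-1, 5))), 2), -3663), Rational(-1, 4640)) = Mul(Add(Pow(Add(19, -2), 2), -3663), Rational(-1, 4640)) = Mul(Add(Pow(17, 2), -3663), Rational(-1, 4640)) = Mul(Add(289, -3663), Rational(-1, 4640)) = Mul(-3374, Rational(-1, 4640)) = Rational(1687, 2320)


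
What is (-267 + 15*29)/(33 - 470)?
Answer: -168/437 ≈ -0.38444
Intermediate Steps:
(-267 + 15*29)/(33 - 470) = (-267 + 435)/(-437) = 168*(-1/437) = -168/437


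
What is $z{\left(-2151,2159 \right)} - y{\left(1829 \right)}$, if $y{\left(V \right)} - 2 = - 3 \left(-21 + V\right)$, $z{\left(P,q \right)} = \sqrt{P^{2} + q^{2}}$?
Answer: $5422 + \sqrt{9288082} \approx 8469.6$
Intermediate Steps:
$y{\left(V \right)} = 65 - 3 V$ ($y{\left(V \right)} = 2 - 3 \left(-21 + V\right) = 2 - \left(-63 + 3 V\right) = 65 - 3 V$)
$z{\left(-2151,2159 \right)} - y{\left(1829 \right)} = \sqrt{\left(-2151\right)^{2} + 2159^{2}} - \left(65 - 5487\right) = \sqrt{4626801 + 4661281} - \left(65 - 5487\right) = \sqrt{9288082} - -5422 = \sqrt{9288082} + 5422 = 5422 + \sqrt{9288082}$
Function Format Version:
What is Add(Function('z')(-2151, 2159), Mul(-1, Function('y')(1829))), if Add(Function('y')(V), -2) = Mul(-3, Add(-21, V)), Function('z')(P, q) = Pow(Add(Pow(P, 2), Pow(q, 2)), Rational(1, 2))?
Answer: Add(5422, Pow(9288082, Rational(1, 2))) ≈ 8469.6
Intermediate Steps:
Function('y')(V) = Add(65, Mul(-3, V)) (Function('y')(V) = Add(2, Mul(-3, Add(-21, V))) = Add(2, Add(63, Mul(-3, V))) = Add(65, Mul(-3, V)))
Add(Function('z')(-2151, 2159), Mul(-1, Function('y')(1829))) = Add(Pow(Add(Pow(-2151, 2), Pow(2159, 2)), Rational(1, 2)), Mul(-1, Add(65, Mul(-3, 1829)))) = Add(Pow(Add(4626801, 4661281), Rational(1, 2)), Mul(-1, Add(65, -5487))) = Add(Pow(9288082, Rational(1, 2)), Mul(-1, -5422)) = Add(Pow(9288082, Rational(1, 2)), 5422) = Add(5422, Pow(9288082, Rational(1, 2)))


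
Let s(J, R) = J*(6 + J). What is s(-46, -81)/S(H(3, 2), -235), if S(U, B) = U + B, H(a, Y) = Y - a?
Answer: -460/59 ≈ -7.7966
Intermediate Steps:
S(U, B) = B + U
s(-46, -81)/S(H(3, 2), -235) = (-46*(6 - 46))/(-235 + (2 - 1*3)) = (-46*(-40))/(-235 + (2 - 3)) = 1840/(-235 - 1) = 1840/(-236) = 1840*(-1/236) = -460/59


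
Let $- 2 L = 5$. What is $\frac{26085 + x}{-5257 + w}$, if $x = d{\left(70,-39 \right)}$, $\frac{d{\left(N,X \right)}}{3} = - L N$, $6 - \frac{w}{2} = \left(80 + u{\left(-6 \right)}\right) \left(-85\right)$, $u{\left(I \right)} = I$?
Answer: $\frac{1774}{489} \approx 3.6278$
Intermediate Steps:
$L = - \frac{5}{2}$ ($L = \left(- \frac{1}{2}\right) 5 = - \frac{5}{2} \approx -2.5$)
$w = 12592$ ($w = 12 - 2 \left(80 - 6\right) \left(-85\right) = 12 - 2 \cdot 74 \left(-85\right) = 12 - -12580 = 12 + 12580 = 12592$)
$d{\left(N,X \right)} = \frac{15 N}{2}$ ($d{\left(N,X \right)} = 3 \left(-1\right) \left(- \frac{5}{2}\right) N = 3 \frac{5 N}{2} = \frac{15 N}{2}$)
$x = 525$ ($x = \frac{15}{2} \cdot 70 = 525$)
$\frac{26085 + x}{-5257 + w} = \frac{26085 + 525}{-5257 + 12592} = \frac{26610}{7335} = 26610 \cdot \frac{1}{7335} = \frac{1774}{489}$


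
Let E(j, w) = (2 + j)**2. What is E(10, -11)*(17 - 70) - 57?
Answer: -7689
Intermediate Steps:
E(10, -11)*(17 - 70) - 57 = (2 + 10)**2*(17 - 70) - 57 = 12**2*(-53) - 57 = 144*(-53) - 57 = -7632 - 57 = -7689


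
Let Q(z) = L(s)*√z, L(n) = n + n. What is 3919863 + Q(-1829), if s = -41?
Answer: 3919863 - 82*I*√1829 ≈ 3.9199e+6 - 3506.9*I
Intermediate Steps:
L(n) = 2*n
Q(z) = -82*√z (Q(z) = (2*(-41))*√z = -82*√z)
3919863 + Q(-1829) = 3919863 - 82*I*√1829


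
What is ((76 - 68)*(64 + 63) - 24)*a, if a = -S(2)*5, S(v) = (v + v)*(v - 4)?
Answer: 39680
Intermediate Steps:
S(v) = 2*v*(-4 + v) (S(v) = (2*v)*(-4 + v) = 2*v*(-4 + v))
a = 40 (a = -2*2*(-4 + 2)*5 = -2*2*(-2)*5 = -1*(-8)*5 = 8*5 = 40)
((76 - 68)*(64 + 63) - 24)*a = ((76 - 68)*(64 + 63) - 24)*40 = (8*127 - 24)*40 = (1016 - 24)*40 = 992*40 = 39680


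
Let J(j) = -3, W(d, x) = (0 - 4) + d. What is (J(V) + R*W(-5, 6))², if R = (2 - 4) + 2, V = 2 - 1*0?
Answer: 9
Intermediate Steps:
V = 2 (V = 2 + 0 = 2)
W(d, x) = -4 + d
R = 0 (R = -2 + 2 = 0)
(J(V) + R*W(-5, 6))² = (-3 + 0*(-4 - 5))² = (-3 + 0*(-9))² = (-3 + 0)² = (-3)² = 9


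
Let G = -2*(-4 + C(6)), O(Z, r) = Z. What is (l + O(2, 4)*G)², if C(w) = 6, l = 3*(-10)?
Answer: 1444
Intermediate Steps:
l = -30
G = -4 (G = -2*(-4 + 6) = -2*2 = -4)
(l + O(2, 4)*G)² = (-30 + 2*(-4))² = (-30 - 8)² = (-38)² = 1444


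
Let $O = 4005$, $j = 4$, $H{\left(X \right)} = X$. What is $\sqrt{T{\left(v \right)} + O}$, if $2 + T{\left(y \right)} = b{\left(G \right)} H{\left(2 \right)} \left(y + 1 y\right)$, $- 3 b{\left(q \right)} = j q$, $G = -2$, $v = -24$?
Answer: $\sqrt{3747} \approx 61.213$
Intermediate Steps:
$b{\left(q \right)} = - \frac{4 q}{3}$
$T{\left(y \right)} = -2 + \frac{32 y}{3}$ ($T{\left(y \right)} = -2 + \left(- \frac{4}{3}\right) \left(-2\right) 2 \left(y + 1 y\right) = -2 + \frac{8}{3} \cdot 2 \left(y + y\right) = -2 + \frac{16 \cdot 2 y}{3} = -2 + \frac{32 y}{3}$)
$\sqrt{T{\left(v \right)} + O} = \sqrt{\left(-2 + \frac{32}{3} \left(-24\right)\right) + 4005} = \sqrt{\left(-2 - 256\right) + 4005} = \sqrt{-258 + 4005} = \sqrt{3747}$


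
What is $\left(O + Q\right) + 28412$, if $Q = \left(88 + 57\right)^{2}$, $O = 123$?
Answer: $49560$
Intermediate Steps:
$Q = 21025$ ($Q = 145^{2} = 21025$)
$\left(O + Q\right) + 28412 = \left(123 + 21025\right) + 28412 = 21148 + 28412 = 49560$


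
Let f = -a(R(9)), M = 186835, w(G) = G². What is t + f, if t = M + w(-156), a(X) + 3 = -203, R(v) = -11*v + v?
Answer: 211377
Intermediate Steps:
R(v) = -10*v
a(X) = -206 (a(X) = -3 - 203 = -206)
f = 206 (f = -1*(-206) = 206)
t = 211171 (t = 186835 + (-156)² = 186835 + 24336 = 211171)
t + f = 211171 + 206 = 211377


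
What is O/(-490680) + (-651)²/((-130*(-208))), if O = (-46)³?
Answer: 5264566003/331699680 ≈ 15.871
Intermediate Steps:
O = -97336
O/(-490680) + (-651)²/((-130*(-208))) = -97336/(-490680) + (-651)²/((-130*(-208))) = -97336*(-1/490680) + 423801/27040 = 12167/61335 + 423801*(1/27040) = 12167/61335 + 423801/27040 = 5264566003/331699680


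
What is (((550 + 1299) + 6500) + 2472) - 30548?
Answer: -19727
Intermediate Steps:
(((550 + 1299) + 6500) + 2472) - 30548 = ((1849 + 6500) + 2472) - 30548 = (8349 + 2472) - 30548 = 10821 - 30548 = -19727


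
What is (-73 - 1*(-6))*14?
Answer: -938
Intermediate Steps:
(-73 - 1*(-6))*14 = (-73 + 6)*14 = -67*14 = -938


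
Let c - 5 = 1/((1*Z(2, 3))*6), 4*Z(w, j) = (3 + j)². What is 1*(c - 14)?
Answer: -485/54 ≈ -8.9815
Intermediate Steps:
Z(w, j) = (3 + j)²/4
c = 271/54 (c = 5 + 1/((1*((3 + 3)²/4))*6) = 5 + 1/((1*((¼)*6²))*6) = 5 + 1/((1*((¼)*36))*6) = 5 + 1/((1*9)*6) = 5 + 1/(9*6) = 5 + 1/54 = 271/54 ≈ 5.0185)
1*(c - 14) = 1*(271/54 - 14) = 1*(-485/54) = -485/54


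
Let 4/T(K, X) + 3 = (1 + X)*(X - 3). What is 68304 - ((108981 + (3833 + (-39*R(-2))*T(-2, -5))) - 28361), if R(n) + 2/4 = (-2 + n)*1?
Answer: -469023/29 ≈ -16173.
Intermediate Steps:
T(K, X) = 4/(-3 + (1 + X)*(-3 + X)) (T(K, X) = 4/(-3 + (1 + X)*(X - 3)) = 4/(-3 + (1 + X)*(-3 + X)))
R(n) = -5/2 + n (R(n) = -1/2 + (-2 + n)*1 = -1/2 + (-2 + n) = -5/2 + n)
68304 - ((108981 + (3833 + (-39*R(-2))*T(-2, -5))) - 28361) = 68304 - ((108981 + (3833 + (-39*(-5/2 - 2))*(4/(-6 + (-5)**2 - 2*(-5))))) - 28361) = 68304 - ((108981 + (3833 + (-39*(-9/2))*(4/(-6 + 25 + 10)))) - 28361) = 68304 - ((108981 + (3833 + 351*(4/29)/2)) - 28361) = 68304 - ((108981 + (3833 + 351*(4*(1/29))/2)) - 28361) = 68304 - ((108981 + (3833 + (351/2)*(4/29))) - 28361) = 68304 - ((108981 + (3833 + 702/29)) - 28361) = 68304 - ((108981 + 111859/29) - 28361) = 68304 - (3272308/29 - 28361) = 68304 - 1*2449839/29 = 68304 - 2449839/29 = -469023/29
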